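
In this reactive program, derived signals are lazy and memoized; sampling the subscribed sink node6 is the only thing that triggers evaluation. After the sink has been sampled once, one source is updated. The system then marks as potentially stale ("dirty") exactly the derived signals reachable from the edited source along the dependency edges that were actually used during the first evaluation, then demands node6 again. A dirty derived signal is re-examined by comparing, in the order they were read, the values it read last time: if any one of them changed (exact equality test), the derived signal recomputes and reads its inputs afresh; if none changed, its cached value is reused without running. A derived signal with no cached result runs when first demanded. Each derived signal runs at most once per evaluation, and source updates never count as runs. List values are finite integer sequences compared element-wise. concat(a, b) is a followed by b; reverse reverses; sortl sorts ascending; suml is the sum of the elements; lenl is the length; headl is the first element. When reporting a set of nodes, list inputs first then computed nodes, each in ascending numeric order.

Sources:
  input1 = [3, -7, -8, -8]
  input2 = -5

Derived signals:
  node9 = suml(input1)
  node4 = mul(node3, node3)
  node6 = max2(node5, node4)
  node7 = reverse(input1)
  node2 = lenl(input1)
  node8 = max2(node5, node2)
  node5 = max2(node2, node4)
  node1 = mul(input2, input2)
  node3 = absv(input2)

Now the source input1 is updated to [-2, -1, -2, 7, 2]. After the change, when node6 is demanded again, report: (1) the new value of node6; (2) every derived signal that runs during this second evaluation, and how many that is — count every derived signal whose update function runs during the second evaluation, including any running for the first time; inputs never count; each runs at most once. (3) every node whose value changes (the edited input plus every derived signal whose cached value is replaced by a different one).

Demanding node6 again yields 25.
2 derived signals run: node2, node5.
The nodes whose values change: input1, node2.
Note the absorption at node5: it re-runs yet its value is the same, leaving the output's value untouched.

First demand of the output computes:
  node2 = lenl([3, -7, -8, -8]) = 4
  node3 = absv(-5) = 5
  node4 = mul(5, 5) = 25
  node5 = max2(4, 25) = 25
  node6 = max2(25, 25) = 25

After the edit, cleaning proceeds:
  node2: a read changed (input1 [3, -7, -8, -8]->[-2, -1, -2, 7, 2]) — executes, giving 5.
  node5: a read changed (node2 4->5) — executes, giving 25 — identical to its old value.
  node6: dirty, but its reads are unchanged (node5 unchanged, node4 unchanged); cached 25 stands.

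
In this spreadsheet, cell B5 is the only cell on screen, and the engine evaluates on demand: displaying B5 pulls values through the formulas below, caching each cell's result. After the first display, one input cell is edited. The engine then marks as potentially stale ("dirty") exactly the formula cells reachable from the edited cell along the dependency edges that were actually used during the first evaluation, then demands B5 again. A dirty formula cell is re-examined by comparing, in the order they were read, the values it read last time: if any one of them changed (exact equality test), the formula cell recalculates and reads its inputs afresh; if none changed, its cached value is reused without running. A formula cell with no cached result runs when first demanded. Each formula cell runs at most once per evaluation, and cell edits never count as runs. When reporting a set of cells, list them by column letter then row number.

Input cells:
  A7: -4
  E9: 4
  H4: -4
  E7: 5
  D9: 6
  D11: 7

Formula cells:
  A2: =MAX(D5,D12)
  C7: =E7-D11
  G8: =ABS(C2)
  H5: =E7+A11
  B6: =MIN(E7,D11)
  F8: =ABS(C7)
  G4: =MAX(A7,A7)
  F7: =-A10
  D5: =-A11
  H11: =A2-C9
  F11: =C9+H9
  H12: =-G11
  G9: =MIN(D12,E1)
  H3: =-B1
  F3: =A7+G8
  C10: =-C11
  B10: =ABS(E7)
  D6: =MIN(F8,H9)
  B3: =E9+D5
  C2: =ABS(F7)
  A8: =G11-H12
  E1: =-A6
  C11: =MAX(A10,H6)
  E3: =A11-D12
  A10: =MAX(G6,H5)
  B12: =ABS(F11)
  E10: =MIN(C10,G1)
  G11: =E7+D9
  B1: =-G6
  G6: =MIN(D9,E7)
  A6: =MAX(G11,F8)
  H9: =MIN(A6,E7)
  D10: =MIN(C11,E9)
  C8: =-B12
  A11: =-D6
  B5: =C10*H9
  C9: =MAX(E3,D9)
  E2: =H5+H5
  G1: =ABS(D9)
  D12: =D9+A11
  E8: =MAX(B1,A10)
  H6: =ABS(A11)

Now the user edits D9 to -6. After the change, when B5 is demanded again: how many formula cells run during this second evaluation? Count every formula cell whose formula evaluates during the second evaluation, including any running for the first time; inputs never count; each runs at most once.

Initial pass — values computed on the first demand:
  C7 = 5 - 7 = -2
  F8 = ABS(-2) = 2
  G6 = MIN(6, 5) = 5
  G11 = 5 + 6 = 11
  A6 = MAX(11, 2) = 11
  H9 = MIN(11, 5) = 5
  D6 = MIN(2, 5) = 2
  A11 = -(2) = -2
  H5 = 5 + -2 = 3
  A10 = MAX(5, 3) = 5
  H6 = ABS(-2) = 2
  C11 = MAX(5, 2) = 5
  C10 = -(5) = -5
  B5 = -5 * 5 = -25

Second demand — change propagation:
  G6: re-runs because D9 6->-6; new result -6.
  G11: re-runs because D9 6->-6; new result -1.
  A6: re-runs because G11 11->-1; new result 2.
  H9: re-runs because A6 11->2; new result 2.
  D6: re-runs because H9 5->2; new result 2 (unchanged).
  A11: re-examined; everything it read last time is the same (D6 unchanged) — cache -2 kept, no run.
  H5: re-examined; everything it read last time is the same (E7 unchanged, A11 unchanged) — cache 3 kept, no run.
  A10: re-runs because G6 5->-6; new result 3.
  H6: re-examined; everything it read last time is the same (A11 unchanged) — cache 2 kept, no run.
  C11: re-runs because A10 5->3; new result 3.
  C10: re-runs because C11 5->3; new result -3.
  B5: re-runs because C10 -5->-3; H9 5->2; new result -6.

The important point: at A11 every value read last time is unchanged, so the dirty flag clears without a run.

Run set: A6, A10, B5, C10, C11, D6, G6, G11, H9 (9 run).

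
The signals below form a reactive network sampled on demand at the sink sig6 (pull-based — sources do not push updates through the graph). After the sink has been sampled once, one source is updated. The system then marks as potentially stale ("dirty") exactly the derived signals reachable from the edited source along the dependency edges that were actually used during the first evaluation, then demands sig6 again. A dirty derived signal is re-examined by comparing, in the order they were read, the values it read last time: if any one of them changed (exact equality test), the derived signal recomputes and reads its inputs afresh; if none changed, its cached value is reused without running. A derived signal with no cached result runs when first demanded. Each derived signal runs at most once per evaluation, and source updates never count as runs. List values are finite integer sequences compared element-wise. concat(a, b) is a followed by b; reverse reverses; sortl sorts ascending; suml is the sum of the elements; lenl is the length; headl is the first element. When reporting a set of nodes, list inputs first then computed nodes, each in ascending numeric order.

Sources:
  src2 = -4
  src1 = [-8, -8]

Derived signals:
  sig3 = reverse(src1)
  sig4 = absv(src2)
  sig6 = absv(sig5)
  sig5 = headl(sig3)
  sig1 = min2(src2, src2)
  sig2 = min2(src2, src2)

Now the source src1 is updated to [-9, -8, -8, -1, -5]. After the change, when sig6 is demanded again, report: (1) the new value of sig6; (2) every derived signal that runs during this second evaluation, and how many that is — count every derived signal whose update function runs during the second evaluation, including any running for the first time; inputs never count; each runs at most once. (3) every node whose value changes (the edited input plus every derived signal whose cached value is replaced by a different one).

Initial pass — values computed on the first demand:
  sig3 = reverse([-8, -8]) = [-8, -8]
  sig5 = headl([-8, -8]) = -8
  sig6 = absv(-8) = 8

Second demand — change propagation:
  sig3: re-runs because src1 [-8, -8]->[-9, -8, -8, -1, -5]; new result [-5, -1, -8, -8, -9].
  sig5: re-runs because sig3 [-8, -8]->[-5, -1, -8, -8, -9]; new result -5.
  sig6: re-runs because sig5 -8->-5; new result 5.

sig6 now evaluates to 5.
Run set: sig3, sig5, sig6 (3 run).
Changed values: src1, sig3, sig5, sig6.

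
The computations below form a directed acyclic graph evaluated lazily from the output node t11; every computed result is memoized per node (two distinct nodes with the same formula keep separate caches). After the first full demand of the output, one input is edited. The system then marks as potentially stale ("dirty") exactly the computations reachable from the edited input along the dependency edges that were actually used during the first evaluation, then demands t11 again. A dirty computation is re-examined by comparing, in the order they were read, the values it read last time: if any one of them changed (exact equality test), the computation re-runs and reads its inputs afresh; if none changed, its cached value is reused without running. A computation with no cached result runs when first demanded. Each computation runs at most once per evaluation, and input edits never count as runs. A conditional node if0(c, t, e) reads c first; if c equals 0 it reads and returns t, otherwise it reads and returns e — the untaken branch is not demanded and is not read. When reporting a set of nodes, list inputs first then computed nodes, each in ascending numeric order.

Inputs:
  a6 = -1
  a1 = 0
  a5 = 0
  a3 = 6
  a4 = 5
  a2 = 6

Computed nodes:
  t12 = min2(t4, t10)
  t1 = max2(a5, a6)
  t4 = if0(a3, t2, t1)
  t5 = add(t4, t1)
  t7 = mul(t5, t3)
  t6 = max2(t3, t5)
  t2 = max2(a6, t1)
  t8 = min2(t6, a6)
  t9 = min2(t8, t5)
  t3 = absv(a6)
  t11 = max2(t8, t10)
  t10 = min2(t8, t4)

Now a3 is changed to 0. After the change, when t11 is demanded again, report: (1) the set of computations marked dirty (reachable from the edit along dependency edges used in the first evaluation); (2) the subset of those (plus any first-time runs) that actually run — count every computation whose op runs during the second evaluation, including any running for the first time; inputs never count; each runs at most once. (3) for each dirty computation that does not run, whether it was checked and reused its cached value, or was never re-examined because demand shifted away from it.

The edit dirties: t4, t5, t6, t8, t10, t11.
2 computations run: t2, t4.
Cache hits after checking: t5, t6, t8, t10, t11.
Note the branch switch — t2 had no cache and runs now for the first time.

First demand of the output computes:
  t1 = max2(0, -1) = 0
  t3 = absv(-1) = 1
  t4 = if0(a3=6 -> else branch t1) = 0
  t5 = add(0, 0) = 0
  t6 = max2(1, 0) = 1
  t8 = min2(1, -1) = -1
  t10 = min2(-1, 0) = -1
  t11 = max2(-1, -1) = -1

After the edit, cleaning proceeds:
  t2: had never run; runs now, result 0.
  t4: a read changed (a3 6->0) — executes, giving 0 — identical to its old value.
  t5: dirty, but its reads are unchanged (t4 unchanged, t1 unchanged); cached 0 stands.
  t6: dirty, but its reads are unchanged (t3 unchanged, t5 unchanged); cached 1 stands.
  t8: dirty, but its reads are unchanged (t6 unchanged, a6 unchanged); cached -1 stands.
  t10: dirty, but its reads are unchanged (t8 unchanged, t4 unchanged); cached -1 stands.
  t11: dirty, but its reads are unchanged (t8 unchanged, t10 unchanged); cached -1 stands.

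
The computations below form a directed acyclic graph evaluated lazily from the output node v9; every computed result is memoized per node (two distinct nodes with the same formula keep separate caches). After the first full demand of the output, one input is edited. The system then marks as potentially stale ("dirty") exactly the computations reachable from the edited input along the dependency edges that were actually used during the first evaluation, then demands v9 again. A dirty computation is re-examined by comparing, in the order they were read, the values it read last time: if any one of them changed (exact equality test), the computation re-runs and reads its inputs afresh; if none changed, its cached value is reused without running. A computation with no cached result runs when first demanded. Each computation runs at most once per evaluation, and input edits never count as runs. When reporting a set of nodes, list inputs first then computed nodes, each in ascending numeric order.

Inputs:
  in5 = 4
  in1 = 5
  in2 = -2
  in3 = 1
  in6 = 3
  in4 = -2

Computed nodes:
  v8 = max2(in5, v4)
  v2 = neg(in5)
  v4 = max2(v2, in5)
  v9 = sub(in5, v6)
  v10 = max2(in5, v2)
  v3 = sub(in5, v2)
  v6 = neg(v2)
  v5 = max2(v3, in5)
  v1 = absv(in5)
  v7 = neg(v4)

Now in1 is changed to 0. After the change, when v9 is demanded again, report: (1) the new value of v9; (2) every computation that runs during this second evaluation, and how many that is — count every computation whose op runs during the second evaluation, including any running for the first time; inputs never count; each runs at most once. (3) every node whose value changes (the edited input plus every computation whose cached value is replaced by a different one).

First demand of the output computes:
  v2 = neg(4) = -4
  v6 = neg(-4) = 4
  v9 = sub(4, 4) = 0

After the edit, cleaning proceeds:
  no node depends on in1 at all; the second demand re-runs nothing.

Note the shortcut — nothing in the graph depends on in1 at all, so no recomputation happens.

Demanding v9 again yields 0.
0 computations run: none.
The nodes whose values change: in1.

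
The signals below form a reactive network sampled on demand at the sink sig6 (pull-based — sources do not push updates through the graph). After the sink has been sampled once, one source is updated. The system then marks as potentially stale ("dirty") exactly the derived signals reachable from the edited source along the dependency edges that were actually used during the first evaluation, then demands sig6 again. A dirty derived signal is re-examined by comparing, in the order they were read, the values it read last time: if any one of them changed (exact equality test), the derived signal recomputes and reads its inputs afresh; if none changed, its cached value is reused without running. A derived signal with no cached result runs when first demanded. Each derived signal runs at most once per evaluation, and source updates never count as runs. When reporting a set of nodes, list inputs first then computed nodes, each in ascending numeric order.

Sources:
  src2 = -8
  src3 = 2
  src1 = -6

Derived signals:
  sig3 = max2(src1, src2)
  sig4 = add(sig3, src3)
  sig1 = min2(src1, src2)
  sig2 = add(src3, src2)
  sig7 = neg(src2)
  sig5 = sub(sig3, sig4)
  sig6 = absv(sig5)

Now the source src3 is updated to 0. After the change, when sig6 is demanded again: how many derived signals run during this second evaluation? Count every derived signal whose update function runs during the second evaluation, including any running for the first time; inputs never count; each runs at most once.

Run set: sig4, sig5, sig6 (3 run).

Initial pass — values computed on the first demand:
  sig3 = max2(-6, -8) = -6
  sig4 = add(-6, 2) = -4
  sig5 = sub(-6, -4) = -2
  sig6 = absv(-2) = 2

Second demand — change propagation:
  sig4: re-runs because src3 2->0; new result -6.
  sig5: re-runs because sig4 -4->-6; new result 0.
  sig6: re-runs because sig5 -2->0; new result 0.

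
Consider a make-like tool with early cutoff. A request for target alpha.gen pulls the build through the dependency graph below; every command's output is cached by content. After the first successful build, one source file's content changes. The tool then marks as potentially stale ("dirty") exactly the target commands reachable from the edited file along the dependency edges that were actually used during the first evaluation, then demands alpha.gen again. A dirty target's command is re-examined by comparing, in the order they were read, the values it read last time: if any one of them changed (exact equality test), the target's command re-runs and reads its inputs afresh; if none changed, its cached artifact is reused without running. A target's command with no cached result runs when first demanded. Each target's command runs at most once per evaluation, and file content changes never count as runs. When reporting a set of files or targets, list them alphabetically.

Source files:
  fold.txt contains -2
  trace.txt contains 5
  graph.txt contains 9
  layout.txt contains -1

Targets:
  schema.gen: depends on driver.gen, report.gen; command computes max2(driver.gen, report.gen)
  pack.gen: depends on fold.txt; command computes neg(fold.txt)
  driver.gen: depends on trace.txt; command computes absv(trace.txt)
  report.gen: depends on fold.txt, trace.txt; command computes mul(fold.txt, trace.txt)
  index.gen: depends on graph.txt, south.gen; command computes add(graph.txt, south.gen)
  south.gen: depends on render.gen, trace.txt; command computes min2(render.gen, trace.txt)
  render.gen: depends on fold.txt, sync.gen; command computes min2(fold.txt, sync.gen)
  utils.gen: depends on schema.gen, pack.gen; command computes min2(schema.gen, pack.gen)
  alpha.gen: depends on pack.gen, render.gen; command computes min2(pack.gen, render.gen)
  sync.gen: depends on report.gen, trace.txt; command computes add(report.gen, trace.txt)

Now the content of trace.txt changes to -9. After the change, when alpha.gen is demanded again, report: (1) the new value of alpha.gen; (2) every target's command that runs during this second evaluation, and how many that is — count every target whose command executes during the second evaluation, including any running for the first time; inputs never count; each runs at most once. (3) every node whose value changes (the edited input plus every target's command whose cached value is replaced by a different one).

First demand of the output computes:
  pack.gen = neg(-2) = 2
  report.gen = mul(-2, 5) = -10
  sync.gen = add(-10, 5) = -5
  render.gen = min2(-2, -5) = -5
  alpha.gen = min2(2, -5) = -5

After the edit, cleaning proceeds:
  report.gen: a read changed (trace.txt 5->-9) — executes, giving 18.
  sync.gen: a read changed (report.gen -10->18; trace.txt 5->-9) — executes, giving 9.
  render.gen: a read changed (sync.gen -5->9) — executes, giving -2.
  alpha.gen: a read changed (render.gen -5->-2) — executes, giving -2.

Demanding alpha.gen again yields -2.
4 target commands run: alpha.gen, render.gen, report.gen, sync.gen.
The nodes whose values change: alpha.gen, render.gen, report.gen, sync.gen, trace.txt.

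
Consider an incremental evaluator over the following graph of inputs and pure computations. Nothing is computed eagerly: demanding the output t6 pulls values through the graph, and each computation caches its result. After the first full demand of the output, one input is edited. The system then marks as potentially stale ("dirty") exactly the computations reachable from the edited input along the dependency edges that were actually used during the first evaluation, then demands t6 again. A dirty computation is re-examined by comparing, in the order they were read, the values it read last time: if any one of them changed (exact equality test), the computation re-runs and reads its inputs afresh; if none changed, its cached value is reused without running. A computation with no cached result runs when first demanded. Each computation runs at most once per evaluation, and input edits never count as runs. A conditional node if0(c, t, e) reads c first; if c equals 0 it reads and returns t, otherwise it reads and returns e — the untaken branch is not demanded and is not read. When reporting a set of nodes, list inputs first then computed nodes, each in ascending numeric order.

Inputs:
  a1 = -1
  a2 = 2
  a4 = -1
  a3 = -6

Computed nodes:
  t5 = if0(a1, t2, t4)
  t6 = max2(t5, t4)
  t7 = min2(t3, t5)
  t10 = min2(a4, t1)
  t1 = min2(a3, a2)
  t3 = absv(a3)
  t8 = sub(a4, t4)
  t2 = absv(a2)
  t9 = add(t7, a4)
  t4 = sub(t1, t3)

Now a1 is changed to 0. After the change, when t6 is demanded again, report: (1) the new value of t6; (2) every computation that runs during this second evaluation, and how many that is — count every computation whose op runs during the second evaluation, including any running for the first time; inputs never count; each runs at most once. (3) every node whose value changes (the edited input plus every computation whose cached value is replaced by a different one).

Initial pass — values computed on the first demand:
  t1 = min2(-6, 2) = -6
  t3 = absv(-6) = 6
  t4 = sub(-6, 6) = -12
  t5 = if0(a1=-1 -> else branch t4) = -12
  t6 = max2(-12, -12) = -12

Second demand — change propagation:
  t2: newly demanded (no cache) — executes and yields 2.
  t5: re-runs because a1 -1->0; new result 2.
  t6: re-runs because t5 -12->2; new result 2.

The important point: the flipped condition pulls in fresh nodes; t2 runs for the first time.

t6 now evaluates to 2.
Run set: t2, t5, t6 (3 run).
Changed values: a1, t5, t6.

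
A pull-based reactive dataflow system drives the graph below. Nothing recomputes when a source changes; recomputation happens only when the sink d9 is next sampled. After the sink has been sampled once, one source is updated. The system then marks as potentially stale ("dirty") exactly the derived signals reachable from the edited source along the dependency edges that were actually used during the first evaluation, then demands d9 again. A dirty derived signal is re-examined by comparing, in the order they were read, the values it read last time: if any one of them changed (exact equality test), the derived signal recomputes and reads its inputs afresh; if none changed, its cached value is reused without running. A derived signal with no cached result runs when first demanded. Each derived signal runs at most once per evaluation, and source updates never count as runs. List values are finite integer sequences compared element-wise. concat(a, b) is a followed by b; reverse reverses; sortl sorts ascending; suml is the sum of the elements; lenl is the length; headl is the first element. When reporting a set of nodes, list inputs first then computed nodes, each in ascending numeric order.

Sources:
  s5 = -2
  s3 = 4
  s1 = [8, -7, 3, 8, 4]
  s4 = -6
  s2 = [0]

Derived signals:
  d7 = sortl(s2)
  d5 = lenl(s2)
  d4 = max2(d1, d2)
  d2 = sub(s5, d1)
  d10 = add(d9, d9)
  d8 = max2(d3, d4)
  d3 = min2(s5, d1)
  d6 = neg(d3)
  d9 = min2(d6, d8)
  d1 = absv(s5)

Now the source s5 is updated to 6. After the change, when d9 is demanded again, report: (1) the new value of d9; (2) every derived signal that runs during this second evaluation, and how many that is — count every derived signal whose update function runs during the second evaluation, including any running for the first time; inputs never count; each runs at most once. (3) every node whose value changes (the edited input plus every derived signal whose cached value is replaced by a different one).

First evaluation (everything demanded from the output):
  d1 = absv(-2) = 2
  d2 = sub(-2, 2) = -4
  d3 = min2(-2, 2) = -2
  d4 = max2(2, -4) = 2
  d6 = neg(-2) = 2
  d8 = max2(-2, 2) = 2
  d9 = min2(2, 2) = 2

Propagation after the edit:
  d1: runs — s5 -2->6; result 6.
  d2: runs — s5 -2->6; d1 2->6; result 0.
  d3: runs — s5 -2->6; d1 2->6; result 6.
  d4: runs — d1 2->6; d2 -4->0; result 6.
  d6: runs — d3 -2->6; result -6.
  d8: runs — d3 -2->6; d4 2->6; result 6.
  d9: runs — d6 2->-6; d8 2->6; result -6.

New value of d9: -6.
Derived signals that run: d1, d2, d3, d4, d6, d8, d9 — 7 in total.
Values that change: s5, d1, d2, d3, d4, d6, d8, d9.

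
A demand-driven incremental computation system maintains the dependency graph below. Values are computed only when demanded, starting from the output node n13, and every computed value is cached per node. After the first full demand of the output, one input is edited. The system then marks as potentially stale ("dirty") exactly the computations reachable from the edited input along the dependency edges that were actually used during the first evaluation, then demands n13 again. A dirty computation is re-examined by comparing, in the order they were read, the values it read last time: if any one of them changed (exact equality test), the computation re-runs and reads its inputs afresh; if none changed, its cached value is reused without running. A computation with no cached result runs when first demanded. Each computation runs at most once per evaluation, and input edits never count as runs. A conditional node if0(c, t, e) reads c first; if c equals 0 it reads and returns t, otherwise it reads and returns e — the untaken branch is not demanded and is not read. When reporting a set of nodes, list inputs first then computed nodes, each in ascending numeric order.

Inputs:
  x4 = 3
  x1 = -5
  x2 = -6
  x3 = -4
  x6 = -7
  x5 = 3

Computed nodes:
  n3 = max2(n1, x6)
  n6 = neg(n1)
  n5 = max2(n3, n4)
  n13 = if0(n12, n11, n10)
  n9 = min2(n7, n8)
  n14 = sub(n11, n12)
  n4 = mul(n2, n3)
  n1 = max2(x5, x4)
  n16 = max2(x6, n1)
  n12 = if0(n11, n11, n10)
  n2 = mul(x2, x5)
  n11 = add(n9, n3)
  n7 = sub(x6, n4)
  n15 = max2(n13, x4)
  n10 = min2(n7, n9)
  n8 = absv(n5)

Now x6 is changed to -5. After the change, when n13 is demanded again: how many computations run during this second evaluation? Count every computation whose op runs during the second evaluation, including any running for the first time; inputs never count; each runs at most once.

First evaluation (everything demanded from the output):
  n1 = max2(3, 3) = 3
  n2 = mul(-6, 3) = -18
  n3 = max2(3, -7) = 3
  n4 = mul(-18, 3) = -54
  n5 = max2(3, -54) = 3
  n7 = sub(-7, -54) = 47
  n8 = absv(3) = 3
  n9 = min2(47, 3) = 3
  n10 = min2(47, 3) = 3
  n11 = add(3, 3) = 6
  n12 = if0(n11=6 -> else branch n10) = 3
  n13 = if0(n12=3 -> else branch n10) = 3

Propagation after the edit:
  n3: runs — x6 -7->-5; result 3 (same value as before).
  n4: checked — values it read are unchanged (n2 unchanged, n3 unchanged); reused cached -54 without running.
  n5: checked — values it read are unchanged (n3 unchanged, n4 unchanged); reused cached 3 without running.
  n7: runs — x6 -7->-5; result 49.
  n8: checked — values it read are unchanged (n5 unchanged); reused cached 3 without running.
  n9: runs — n7 47->49; result 3 (same value as before).
  n10: runs — n7 47->49; result 3 (same value as before).
  n11: checked — values it read are unchanged (n9 unchanged, n3 unchanged); reused cached 6 without running.
  n12: checked — values it read are unchanged (n11 unchanged, n10 unchanged); reused cached 3 without running.
  n13: checked — values it read are unchanged (n12 unchanged, n10 unchanged); reused cached 3 without running.

Key observation: the cutoff stops propagation at n4 — its inputs' values are unchanged, so it reuses its cache.

Computations that run: n3, n7, n9, n10 — 4 in total.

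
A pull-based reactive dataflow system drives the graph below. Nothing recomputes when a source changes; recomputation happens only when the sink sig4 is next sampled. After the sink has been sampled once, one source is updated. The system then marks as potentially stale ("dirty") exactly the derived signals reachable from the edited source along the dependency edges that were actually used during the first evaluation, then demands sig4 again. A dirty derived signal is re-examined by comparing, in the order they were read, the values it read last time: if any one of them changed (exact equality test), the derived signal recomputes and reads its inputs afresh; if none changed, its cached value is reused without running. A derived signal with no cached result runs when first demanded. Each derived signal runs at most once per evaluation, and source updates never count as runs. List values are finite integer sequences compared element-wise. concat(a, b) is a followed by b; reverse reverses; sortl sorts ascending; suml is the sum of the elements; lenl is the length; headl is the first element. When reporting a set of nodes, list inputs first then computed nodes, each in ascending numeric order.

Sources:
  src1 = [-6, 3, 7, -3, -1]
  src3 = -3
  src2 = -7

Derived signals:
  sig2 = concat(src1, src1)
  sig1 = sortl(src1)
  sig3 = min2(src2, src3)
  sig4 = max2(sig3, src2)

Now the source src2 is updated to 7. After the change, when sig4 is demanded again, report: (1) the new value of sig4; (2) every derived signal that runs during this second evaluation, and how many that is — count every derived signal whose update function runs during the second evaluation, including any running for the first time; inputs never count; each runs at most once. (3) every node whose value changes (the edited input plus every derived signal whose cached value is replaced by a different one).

New value of sig4: 7.
Derived signals that run: sig3, sig4 — 2 in total.
Values that change: src2, sig3, sig4.

First evaluation (everything demanded from the output):
  sig3 = min2(-7, -3) = -7
  sig4 = max2(-7, -7) = -7

Propagation after the edit:
  sig3: runs — src2 -7->7; result -3.
  sig4: runs — sig3 -7->-3; src2 -7->7; result 7.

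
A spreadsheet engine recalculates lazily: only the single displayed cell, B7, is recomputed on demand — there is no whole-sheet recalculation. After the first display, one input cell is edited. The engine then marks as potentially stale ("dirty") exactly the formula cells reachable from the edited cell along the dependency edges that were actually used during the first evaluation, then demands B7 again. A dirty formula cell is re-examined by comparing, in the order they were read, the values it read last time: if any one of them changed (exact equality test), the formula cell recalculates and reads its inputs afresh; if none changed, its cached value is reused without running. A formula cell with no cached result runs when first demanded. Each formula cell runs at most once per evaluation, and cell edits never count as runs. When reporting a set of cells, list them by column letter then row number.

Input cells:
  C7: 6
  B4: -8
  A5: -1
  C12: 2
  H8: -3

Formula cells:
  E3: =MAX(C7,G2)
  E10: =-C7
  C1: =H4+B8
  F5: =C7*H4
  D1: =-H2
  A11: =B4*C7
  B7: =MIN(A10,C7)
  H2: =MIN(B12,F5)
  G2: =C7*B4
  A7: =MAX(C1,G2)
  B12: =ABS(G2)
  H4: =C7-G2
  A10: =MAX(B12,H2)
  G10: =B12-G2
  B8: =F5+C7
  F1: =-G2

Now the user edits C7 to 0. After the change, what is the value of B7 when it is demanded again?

New value of B7: 0.

First evaluation (everything demanded from the output):
  G2 = 6 * -8 = -48
  B12 = ABS(-48) = 48
  H4 = 6 - -48 = 54
  F5 = 6 * 54 = 324
  H2 = MIN(48, 324) = 48
  A10 = MAX(48, 48) = 48
  B7 = MIN(48, 6) = 6

Propagation after the edit:
  G2: runs — C7 6->0; result 0.
  B12: runs — G2 -48->0; result 0.
  H4: runs — C7 6->0; G2 -48->0; result 0.
  F5: runs — C7 6->0; H4 54->0; result 0.
  H2: runs — B12 48->0; F5 324->0; result 0.
  A10: runs — B12 48->0; H2 48->0; result 0.
  B7: runs — A10 48->0; C7 6->0; result 0.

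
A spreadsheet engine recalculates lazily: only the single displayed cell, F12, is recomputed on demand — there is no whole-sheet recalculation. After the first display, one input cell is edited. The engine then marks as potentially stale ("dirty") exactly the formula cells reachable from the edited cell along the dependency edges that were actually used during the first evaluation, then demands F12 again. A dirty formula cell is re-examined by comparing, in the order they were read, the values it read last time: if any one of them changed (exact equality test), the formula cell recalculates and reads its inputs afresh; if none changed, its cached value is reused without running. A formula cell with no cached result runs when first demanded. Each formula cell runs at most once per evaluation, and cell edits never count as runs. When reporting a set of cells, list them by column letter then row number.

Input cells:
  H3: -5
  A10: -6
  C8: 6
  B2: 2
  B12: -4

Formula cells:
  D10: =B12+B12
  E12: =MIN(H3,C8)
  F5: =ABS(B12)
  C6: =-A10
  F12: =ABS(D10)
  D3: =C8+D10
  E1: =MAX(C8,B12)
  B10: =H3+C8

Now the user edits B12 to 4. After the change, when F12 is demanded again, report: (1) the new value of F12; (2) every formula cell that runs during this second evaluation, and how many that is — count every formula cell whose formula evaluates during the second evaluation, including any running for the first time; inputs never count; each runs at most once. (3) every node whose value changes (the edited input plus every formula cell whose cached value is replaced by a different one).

New value of F12: 8.
Formula cells that run: D10, F12 — 2 in total.
Values that change: B12, D10.

First evaluation (everything demanded from the output):
  D10 = -4 + -4 = -8
  F12 = ABS(-8) = 8

Propagation after the edit:
  D10: runs — B12 -4->4; B12 -4->4; result 8.
  F12: runs — D10 -8->8; result 8 (same value as before).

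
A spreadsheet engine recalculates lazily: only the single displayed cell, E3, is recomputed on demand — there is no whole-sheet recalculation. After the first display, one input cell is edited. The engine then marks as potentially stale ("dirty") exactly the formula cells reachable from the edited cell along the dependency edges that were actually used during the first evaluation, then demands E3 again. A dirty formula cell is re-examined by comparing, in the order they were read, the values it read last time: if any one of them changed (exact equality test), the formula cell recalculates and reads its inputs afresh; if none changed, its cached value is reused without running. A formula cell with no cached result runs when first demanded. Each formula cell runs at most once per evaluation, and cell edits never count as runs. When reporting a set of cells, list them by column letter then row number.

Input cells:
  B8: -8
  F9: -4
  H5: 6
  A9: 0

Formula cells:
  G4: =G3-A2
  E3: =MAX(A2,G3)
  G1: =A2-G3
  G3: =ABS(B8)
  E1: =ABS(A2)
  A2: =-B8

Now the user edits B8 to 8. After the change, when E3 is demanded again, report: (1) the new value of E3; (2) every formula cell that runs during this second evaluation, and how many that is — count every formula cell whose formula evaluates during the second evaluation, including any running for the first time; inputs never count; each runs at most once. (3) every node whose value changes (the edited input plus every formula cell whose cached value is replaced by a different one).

First evaluation (everything demanded from the output):
  A2 = -(-8) = 8
  G3 = ABS(-8) = 8
  E3 = MAX(8, 8) = 8

Propagation after the edit:
  A2: runs — B8 -8->8; result -8.
  G3: runs — B8 -8->8; result 8 (same value as before).
  E3: runs — A2 8->-8; result 8 (same value as before).

New value of E3: 8.
Formula cells that run: A2, E3, G3 — 3 in total.
Values that change: A2, B8.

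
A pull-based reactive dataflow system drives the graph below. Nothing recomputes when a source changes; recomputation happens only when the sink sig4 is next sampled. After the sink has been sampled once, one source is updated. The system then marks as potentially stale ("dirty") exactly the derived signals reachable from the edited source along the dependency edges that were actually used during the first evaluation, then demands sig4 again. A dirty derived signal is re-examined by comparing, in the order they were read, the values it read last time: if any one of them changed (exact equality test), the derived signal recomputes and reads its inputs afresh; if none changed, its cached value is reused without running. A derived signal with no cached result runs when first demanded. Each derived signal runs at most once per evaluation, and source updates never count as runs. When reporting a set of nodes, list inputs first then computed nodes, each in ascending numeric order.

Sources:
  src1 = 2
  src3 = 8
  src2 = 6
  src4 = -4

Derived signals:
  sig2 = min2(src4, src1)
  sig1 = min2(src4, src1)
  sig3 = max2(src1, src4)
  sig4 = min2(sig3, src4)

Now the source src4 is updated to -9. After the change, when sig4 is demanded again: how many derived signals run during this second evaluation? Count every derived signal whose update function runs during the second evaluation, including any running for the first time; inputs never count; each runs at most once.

Derived signals that run: sig3, sig4 — 2 in total.

First evaluation (everything demanded from the output):
  sig3 = max2(2, -4) = 2
  sig4 = min2(2, -4) = -4

Propagation after the edit:
  sig3: runs — src4 -4->-9; result 2 (same value as before).
  sig4: runs — src4 -4->-9; result -9.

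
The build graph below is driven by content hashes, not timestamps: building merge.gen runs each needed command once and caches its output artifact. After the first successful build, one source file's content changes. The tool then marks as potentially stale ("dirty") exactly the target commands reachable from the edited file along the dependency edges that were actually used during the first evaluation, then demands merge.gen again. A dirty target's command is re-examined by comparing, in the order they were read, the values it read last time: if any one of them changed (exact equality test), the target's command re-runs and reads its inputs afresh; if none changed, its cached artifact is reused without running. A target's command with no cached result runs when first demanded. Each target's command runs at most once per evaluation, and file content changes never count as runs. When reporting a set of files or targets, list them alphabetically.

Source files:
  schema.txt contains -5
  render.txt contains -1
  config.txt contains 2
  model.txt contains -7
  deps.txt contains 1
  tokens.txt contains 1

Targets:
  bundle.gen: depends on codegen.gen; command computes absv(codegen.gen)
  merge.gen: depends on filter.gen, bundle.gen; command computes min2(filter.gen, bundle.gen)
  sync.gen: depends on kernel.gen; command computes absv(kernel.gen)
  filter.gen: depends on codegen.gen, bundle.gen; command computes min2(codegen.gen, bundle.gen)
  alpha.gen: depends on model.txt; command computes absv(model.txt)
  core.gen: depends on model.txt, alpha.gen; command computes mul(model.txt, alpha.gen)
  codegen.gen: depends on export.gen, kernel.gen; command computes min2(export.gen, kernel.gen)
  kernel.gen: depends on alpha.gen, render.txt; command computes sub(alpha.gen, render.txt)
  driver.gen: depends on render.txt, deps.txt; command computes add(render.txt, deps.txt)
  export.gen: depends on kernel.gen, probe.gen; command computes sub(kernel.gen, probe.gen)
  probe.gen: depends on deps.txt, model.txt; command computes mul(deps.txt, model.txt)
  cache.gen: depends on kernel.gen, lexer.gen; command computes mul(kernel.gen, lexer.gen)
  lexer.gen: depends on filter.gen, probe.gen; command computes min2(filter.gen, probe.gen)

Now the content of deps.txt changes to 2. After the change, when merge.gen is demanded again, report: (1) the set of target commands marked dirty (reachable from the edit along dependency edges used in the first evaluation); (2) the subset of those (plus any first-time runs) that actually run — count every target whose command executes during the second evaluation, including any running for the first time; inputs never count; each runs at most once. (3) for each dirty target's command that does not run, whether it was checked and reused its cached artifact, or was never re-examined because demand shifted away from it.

Initial pass — values computed on the first demand:
  alpha.gen = absv(-7) = 7
  kernel.gen = sub(7, -1) = 8
  probe.gen = mul(1, -7) = -7
  export.gen = sub(8, -7) = 15
  codegen.gen = min2(15, 8) = 8
  bundle.gen = absv(8) = 8
  filter.gen = min2(8, 8) = 8
  merge.gen = min2(8, 8) = 8

Second demand — change propagation:
  probe.gen: re-runs because deps.txt 1->2; new result -14.
  export.gen: re-runs because probe.gen -7->-14; new result 22.
  codegen.gen: re-runs because export.gen 15->22; new result 8 (unchanged).
  bundle.gen: re-examined; everything it read last time is the same (codegen.gen unchanged) — cache 8 kept, no run.
  filter.gen: re-examined; everything it read last time is the same (codegen.gen unchanged, bundle.gen unchanged) — cache 8 kept, no run.
  merge.gen: re-examined; everything it read last time is the same (filter.gen unchanged, bundle.gen unchanged) — cache 8 kept, no run.

The important point: codegen.gen recomputes to an identical value, and the output ends up unchanged.

Dirty set: bundle.gen, codegen.gen, export.gen, filter.gen, merge.gen, probe.gen.
Run set: codegen.gen, export.gen, probe.gen (3 run).
Re-examined without running (cache reused): bundle.gen, filter.gen, merge.gen.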